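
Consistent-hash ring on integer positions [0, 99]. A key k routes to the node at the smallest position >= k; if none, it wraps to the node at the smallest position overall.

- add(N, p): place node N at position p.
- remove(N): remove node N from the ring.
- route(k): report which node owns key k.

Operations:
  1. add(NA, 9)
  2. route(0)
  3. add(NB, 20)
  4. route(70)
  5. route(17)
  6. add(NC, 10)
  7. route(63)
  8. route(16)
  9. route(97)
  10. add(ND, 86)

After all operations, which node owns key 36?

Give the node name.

Op 1: add NA@9 -> ring=[9:NA]
Op 2: route key 0: smallest pos >= 0 is 9 -> NA
Op 3: add NB@20 -> ring=[9:NA,20:NB]
Op 4: route key 70: none >= 70, wrap to smallest pos 9 -> NA
Op 5: route key 17: smallest pos >= 17 is 20 -> NB
Op 6: add NC@10 -> ring=[9:NA,10:NC,20:NB]
Op 7: route key 63: none >= 63, wrap to smallest pos 9 -> NA
Op 8: route key 16: smallest pos >= 16 is 20 -> NB
Op 9: route key 97: none >= 97, wrap to smallest pos 9 -> NA
Op 10: add ND@86 -> ring=[9:NA,10:NC,20:NB,86:ND]
Final route key 36: smallest pos >= 36 is 86 -> ND

Answer: ND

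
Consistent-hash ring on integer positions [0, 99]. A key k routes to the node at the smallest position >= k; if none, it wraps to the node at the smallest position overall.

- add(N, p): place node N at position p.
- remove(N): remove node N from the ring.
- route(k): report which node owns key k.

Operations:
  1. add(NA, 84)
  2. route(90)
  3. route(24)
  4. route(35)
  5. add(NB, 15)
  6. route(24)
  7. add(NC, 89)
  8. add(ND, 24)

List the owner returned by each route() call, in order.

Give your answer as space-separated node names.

Op 1: add NA@84 -> ring=[84:NA]
Op 2: route key 90: none >= 90, wrap to smallest pos 84 -> NA
Op 3: route key 24: smallest pos >= 24 is 84 -> NA
Op 4: route key 35: smallest pos >= 35 is 84 -> NA
Op 5: add NB@15 -> ring=[15:NB,84:NA]
Op 6: route key 24: smallest pos >= 24 is 84 -> NA
Op 7: add NC@89 -> ring=[15:NB,84:NA,89:NC]
Op 8: add ND@24 -> ring=[15:NB,24:ND,84:NA,89:NC]

Answer: NA NA NA NA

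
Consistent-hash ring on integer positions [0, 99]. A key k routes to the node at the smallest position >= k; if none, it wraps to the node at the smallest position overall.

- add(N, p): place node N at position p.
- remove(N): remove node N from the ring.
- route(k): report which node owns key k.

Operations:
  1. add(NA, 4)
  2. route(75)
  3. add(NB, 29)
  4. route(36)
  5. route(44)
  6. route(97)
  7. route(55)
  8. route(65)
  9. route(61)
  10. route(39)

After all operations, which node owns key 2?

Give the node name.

Op 1: add NA@4 -> ring=[4:NA]
Op 2: route key 75: none >= 75, wrap to smallest pos 4 -> NA
Op 3: add NB@29 -> ring=[4:NA,29:NB]
Op 4: route key 36: none >= 36, wrap to smallest pos 4 -> NA
Op 5: route key 44: none >= 44, wrap to smallest pos 4 -> NA
Op 6: route key 97: none >= 97, wrap to smallest pos 4 -> NA
Op 7: route key 55: none >= 55, wrap to smallest pos 4 -> NA
Op 8: route key 65: none >= 65, wrap to smallest pos 4 -> NA
Op 9: route key 61: none >= 61, wrap to smallest pos 4 -> NA
Op 10: route key 39: none >= 39, wrap to smallest pos 4 -> NA
Final route key 2: smallest pos >= 2 is 4 -> NA

Answer: NA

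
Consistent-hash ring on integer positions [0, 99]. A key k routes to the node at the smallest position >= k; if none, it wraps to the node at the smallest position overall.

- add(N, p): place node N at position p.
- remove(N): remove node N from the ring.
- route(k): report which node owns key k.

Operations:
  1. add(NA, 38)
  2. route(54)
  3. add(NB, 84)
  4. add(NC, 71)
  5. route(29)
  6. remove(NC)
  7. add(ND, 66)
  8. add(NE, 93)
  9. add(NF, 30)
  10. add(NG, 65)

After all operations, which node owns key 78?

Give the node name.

Answer: NB

Derivation:
Op 1: add NA@38 -> ring=[38:NA]
Op 2: route key 54: none >= 54, wrap to smallest pos 38 -> NA
Op 3: add NB@84 -> ring=[38:NA,84:NB]
Op 4: add NC@71 -> ring=[38:NA,71:NC,84:NB]
Op 5: route key 29: smallest pos >= 29 is 38 -> NA
Op 6: remove NC -> ring=[38:NA,84:NB]
Op 7: add ND@66 -> ring=[38:NA,66:ND,84:NB]
Op 8: add NE@93 -> ring=[38:NA,66:ND,84:NB,93:NE]
Op 9: add NF@30 -> ring=[30:NF,38:NA,66:ND,84:NB,93:NE]
Op 10: add NG@65 -> ring=[30:NF,38:NA,65:NG,66:ND,84:NB,93:NE]
Final route key 78: smallest pos >= 78 is 84 -> NB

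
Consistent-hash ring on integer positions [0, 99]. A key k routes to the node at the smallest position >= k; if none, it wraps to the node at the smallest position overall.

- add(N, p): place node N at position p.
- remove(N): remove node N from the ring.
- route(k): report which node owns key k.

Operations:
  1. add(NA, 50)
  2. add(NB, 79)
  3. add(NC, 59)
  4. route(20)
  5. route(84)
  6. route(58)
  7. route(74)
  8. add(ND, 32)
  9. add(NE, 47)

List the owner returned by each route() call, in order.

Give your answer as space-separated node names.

Op 1: add NA@50 -> ring=[50:NA]
Op 2: add NB@79 -> ring=[50:NA,79:NB]
Op 3: add NC@59 -> ring=[50:NA,59:NC,79:NB]
Op 4: route key 20: smallest pos >= 20 is 50 -> NA
Op 5: route key 84: none >= 84, wrap to smallest pos 50 -> NA
Op 6: route key 58: smallest pos >= 58 is 59 -> NC
Op 7: route key 74: smallest pos >= 74 is 79 -> NB
Op 8: add ND@32 -> ring=[32:ND,50:NA,59:NC,79:NB]
Op 9: add NE@47 -> ring=[32:ND,47:NE,50:NA,59:NC,79:NB]

Answer: NA NA NC NB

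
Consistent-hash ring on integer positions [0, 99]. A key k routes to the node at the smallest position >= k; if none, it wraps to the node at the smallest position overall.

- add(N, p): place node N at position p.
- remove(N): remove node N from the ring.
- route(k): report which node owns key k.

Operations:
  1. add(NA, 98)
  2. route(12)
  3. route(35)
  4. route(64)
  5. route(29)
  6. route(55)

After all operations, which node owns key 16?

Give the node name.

Answer: NA

Derivation:
Op 1: add NA@98 -> ring=[98:NA]
Op 2: route key 12: smallest pos >= 12 is 98 -> NA
Op 3: route key 35: smallest pos >= 35 is 98 -> NA
Op 4: route key 64: smallest pos >= 64 is 98 -> NA
Op 5: route key 29: smallest pos >= 29 is 98 -> NA
Op 6: route key 55: smallest pos >= 55 is 98 -> NA
Final route key 16: smallest pos >= 16 is 98 -> NA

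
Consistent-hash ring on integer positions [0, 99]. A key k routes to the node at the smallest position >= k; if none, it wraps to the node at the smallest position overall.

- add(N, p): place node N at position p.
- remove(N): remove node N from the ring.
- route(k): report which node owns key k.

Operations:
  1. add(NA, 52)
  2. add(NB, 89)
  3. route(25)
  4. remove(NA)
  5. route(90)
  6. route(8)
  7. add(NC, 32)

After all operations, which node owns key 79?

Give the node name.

Op 1: add NA@52 -> ring=[52:NA]
Op 2: add NB@89 -> ring=[52:NA,89:NB]
Op 3: route key 25: smallest pos >= 25 is 52 -> NA
Op 4: remove NA -> ring=[89:NB]
Op 5: route key 90: none >= 90, wrap to smallest pos 89 -> NB
Op 6: route key 8: smallest pos >= 8 is 89 -> NB
Op 7: add NC@32 -> ring=[32:NC,89:NB]
Final route key 79: smallest pos >= 79 is 89 -> NB

Answer: NB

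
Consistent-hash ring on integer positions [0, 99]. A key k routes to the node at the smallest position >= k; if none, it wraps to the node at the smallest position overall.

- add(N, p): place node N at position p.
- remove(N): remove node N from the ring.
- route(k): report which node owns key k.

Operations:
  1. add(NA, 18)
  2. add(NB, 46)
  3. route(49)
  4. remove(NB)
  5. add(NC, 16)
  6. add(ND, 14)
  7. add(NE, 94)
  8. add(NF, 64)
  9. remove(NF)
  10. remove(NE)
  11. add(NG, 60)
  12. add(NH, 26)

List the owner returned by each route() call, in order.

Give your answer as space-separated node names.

Op 1: add NA@18 -> ring=[18:NA]
Op 2: add NB@46 -> ring=[18:NA,46:NB]
Op 3: route key 49: none >= 49, wrap to smallest pos 18 -> NA
Op 4: remove NB -> ring=[18:NA]
Op 5: add NC@16 -> ring=[16:NC,18:NA]
Op 6: add ND@14 -> ring=[14:ND,16:NC,18:NA]
Op 7: add NE@94 -> ring=[14:ND,16:NC,18:NA,94:NE]
Op 8: add NF@64 -> ring=[14:ND,16:NC,18:NA,64:NF,94:NE]
Op 9: remove NF -> ring=[14:ND,16:NC,18:NA,94:NE]
Op 10: remove NE -> ring=[14:ND,16:NC,18:NA]
Op 11: add NG@60 -> ring=[14:ND,16:NC,18:NA,60:NG]
Op 12: add NH@26 -> ring=[14:ND,16:NC,18:NA,26:NH,60:NG]

Answer: NA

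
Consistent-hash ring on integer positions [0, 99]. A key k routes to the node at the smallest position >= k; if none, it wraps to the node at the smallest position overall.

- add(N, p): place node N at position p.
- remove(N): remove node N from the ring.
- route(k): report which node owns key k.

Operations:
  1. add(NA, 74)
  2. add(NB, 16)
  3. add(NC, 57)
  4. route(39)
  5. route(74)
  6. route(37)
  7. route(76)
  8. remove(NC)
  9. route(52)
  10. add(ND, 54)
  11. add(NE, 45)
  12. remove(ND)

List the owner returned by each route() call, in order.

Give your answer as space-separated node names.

Answer: NC NA NC NB NA

Derivation:
Op 1: add NA@74 -> ring=[74:NA]
Op 2: add NB@16 -> ring=[16:NB,74:NA]
Op 3: add NC@57 -> ring=[16:NB,57:NC,74:NA]
Op 4: route key 39: smallest pos >= 39 is 57 -> NC
Op 5: route key 74: smallest pos >= 74 is 74 -> NA
Op 6: route key 37: smallest pos >= 37 is 57 -> NC
Op 7: route key 76: none >= 76, wrap to smallest pos 16 -> NB
Op 8: remove NC -> ring=[16:NB,74:NA]
Op 9: route key 52: smallest pos >= 52 is 74 -> NA
Op 10: add ND@54 -> ring=[16:NB,54:ND,74:NA]
Op 11: add NE@45 -> ring=[16:NB,45:NE,54:ND,74:NA]
Op 12: remove ND -> ring=[16:NB,45:NE,74:NA]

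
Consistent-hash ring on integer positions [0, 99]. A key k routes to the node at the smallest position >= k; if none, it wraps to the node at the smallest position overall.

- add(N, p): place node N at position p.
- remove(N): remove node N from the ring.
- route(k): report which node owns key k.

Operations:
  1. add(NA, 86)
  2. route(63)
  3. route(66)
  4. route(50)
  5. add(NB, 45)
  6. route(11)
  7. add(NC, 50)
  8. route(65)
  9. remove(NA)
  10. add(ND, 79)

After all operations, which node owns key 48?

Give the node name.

Op 1: add NA@86 -> ring=[86:NA]
Op 2: route key 63: smallest pos >= 63 is 86 -> NA
Op 3: route key 66: smallest pos >= 66 is 86 -> NA
Op 4: route key 50: smallest pos >= 50 is 86 -> NA
Op 5: add NB@45 -> ring=[45:NB,86:NA]
Op 6: route key 11: smallest pos >= 11 is 45 -> NB
Op 7: add NC@50 -> ring=[45:NB,50:NC,86:NA]
Op 8: route key 65: smallest pos >= 65 is 86 -> NA
Op 9: remove NA -> ring=[45:NB,50:NC]
Op 10: add ND@79 -> ring=[45:NB,50:NC,79:ND]
Final route key 48: smallest pos >= 48 is 50 -> NC

Answer: NC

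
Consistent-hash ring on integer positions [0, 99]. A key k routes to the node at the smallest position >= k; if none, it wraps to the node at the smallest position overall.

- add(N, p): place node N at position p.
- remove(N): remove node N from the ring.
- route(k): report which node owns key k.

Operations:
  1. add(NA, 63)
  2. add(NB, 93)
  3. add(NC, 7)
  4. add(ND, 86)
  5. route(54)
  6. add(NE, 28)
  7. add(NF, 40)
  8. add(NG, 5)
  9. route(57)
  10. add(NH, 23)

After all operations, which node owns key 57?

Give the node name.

Answer: NA

Derivation:
Op 1: add NA@63 -> ring=[63:NA]
Op 2: add NB@93 -> ring=[63:NA,93:NB]
Op 3: add NC@7 -> ring=[7:NC,63:NA,93:NB]
Op 4: add ND@86 -> ring=[7:NC,63:NA,86:ND,93:NB]
Op 5: route key 54: smallest pos >= 54 is 63 -> NA
Op 6: add NE@28 -> ring=[7:NC,28:NE,63:NA,86:ND,93:NB]
Op 7: add NF@40 -> ring=[7:NC,28:NE,40:NF,63:NA,86:ND,93:NB]
Op 8: add NG@5 -> ring=[5:NG,7:NC,28:NE,40:NF,63:NA,86:ND,93:NB]
Op 9: route key 57: smallest pos >= 57 is 63 -> NA
Op 10: add NH@23 -> ring=[5:NG,7:NC,23:NH,28:NE,40:NF,63:NA,86:ND,93:NB]
Final route key 57: smallest pos >= 57 is 63 -> NA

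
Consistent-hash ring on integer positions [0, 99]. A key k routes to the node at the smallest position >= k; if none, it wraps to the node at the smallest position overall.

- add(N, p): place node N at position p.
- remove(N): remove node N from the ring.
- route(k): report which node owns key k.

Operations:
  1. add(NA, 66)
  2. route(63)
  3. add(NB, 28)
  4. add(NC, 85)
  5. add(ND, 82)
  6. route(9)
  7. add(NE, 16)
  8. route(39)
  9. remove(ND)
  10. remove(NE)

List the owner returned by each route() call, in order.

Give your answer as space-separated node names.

Op 1: add NA@66 -> ring=[66:NA]
Op 2: route key 63: smallest pos >= 63 is 66 -> NA
Op 3: add NB@28 -> ring=[28:NB,66:NA]
Op 4: add NC@85 -> ring=[28:NB,66:NA,85:NC]
Op 5: add ND@82 -> ring=[28:NB,66:NA,82:ND,85:NC]
Op 6: route key 9: smallest pos >= 9 is 28 -> NB
Op 7: add NE@16 -> ring=[16:NE,28:NB,66:NA,82:ND,85:NC]
Op 8: route key 39: smallest pos >= 39 is 66 -> NA
Op 9: remove ND -> ring=[16:NE,28:NB,66:NA,85:NC]
Op 10: remove NE -> ring=[28:NB,66:NA,85:NC]

Answer: NA NB NA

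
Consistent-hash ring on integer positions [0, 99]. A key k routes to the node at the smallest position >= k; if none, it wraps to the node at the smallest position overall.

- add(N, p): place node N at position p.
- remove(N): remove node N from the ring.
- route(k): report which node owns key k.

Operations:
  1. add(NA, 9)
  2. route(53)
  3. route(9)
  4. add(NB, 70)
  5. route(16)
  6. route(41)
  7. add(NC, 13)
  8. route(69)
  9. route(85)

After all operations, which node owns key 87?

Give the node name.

Answer: NA

Derivation:
Op 1: add NA@9 -> ring=[9:NA]
Op 2: route key 53: none >= 53, wrap to smallest pos 9 -> NA
Op 3: route key 9: smallest pos >= 9 is 9 -> NA
Op 4: add NB@70 -> ring=[9:NA,70:NB]
Op 5: route key 16: smallest pos >= 16 is 70 -> NB
Op 6: route key 41: smallest pos >= 41 is 70 -> NB
Op 7: add NC@13 -> ring=[9:NA,13:NC,70:NB]
Op 8: route key 69: smallest pos >= 69 is 70 -> NB
Op 9: route key 85: none >= 85, wrap to smallest pos 9 -> NA
Final route key 87: none >= 87, wrap to smallest pos 9 -> NA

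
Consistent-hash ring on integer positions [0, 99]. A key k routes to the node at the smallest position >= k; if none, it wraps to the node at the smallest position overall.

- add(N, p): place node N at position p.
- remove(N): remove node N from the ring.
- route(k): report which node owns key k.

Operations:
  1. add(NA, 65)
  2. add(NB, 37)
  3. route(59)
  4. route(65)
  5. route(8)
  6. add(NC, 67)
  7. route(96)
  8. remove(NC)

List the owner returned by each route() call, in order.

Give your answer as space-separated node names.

Op 1: add NA@65 -> ring=[65:NA]
Op 2: add NB@37 -> ring=[37:NB,65:NA]
Op 3: route key 59: smallest pos >= 59 is 65 -> NA
Op 4: route key 65: smallest pos >= 65 is 65 -> NA
Op 5: route key 8: smallest pos >= 8 is 37 -> NB
Op 6: add NC@67 -> ring=[37:NB,65:NA,67:NC]
Op 7: route key 96: none >= 96, wrap to smallest pos 37 -> NB
Op 8: remove NC -> ring=[37:NB,65:NA]

Answer: NA NA NB NB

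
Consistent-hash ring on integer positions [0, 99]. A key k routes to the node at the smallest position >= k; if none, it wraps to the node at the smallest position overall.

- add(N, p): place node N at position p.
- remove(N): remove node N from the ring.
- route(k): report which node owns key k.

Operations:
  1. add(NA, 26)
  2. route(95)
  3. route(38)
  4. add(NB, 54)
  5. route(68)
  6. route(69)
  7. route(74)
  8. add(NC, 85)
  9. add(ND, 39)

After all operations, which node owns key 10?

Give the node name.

Answer: NA

Derivation:
Op 1: add NA@26 -> ring=[26:NA]
Op 2: route key 95: none >= 95, wrap to smallest pos 26 -> NA
Op 3: route key 38: none >= 38, wrap to smallest pos 26 -> NA
Op 4: add NB@54 -> ring=[26:NA,54:NB]
Op 5: route key 68: none >= 68, wrap to smallest pos 26 -> NA
Op 6: route key 69: none >= 69, wrap to smallest pos 26 -> NA
Op 7: route key 74: none >= 74, wrap to smallest pos 26 -> NA
Op 8: add NC@85 -> ring=[26:NA,54:NB,85:NC]
Op 9: add ND@39 -> ring=[26:NA,39:ND,54:NB,85:NC]
Final route key 10: smallest pos >= 10 is 26 -> NA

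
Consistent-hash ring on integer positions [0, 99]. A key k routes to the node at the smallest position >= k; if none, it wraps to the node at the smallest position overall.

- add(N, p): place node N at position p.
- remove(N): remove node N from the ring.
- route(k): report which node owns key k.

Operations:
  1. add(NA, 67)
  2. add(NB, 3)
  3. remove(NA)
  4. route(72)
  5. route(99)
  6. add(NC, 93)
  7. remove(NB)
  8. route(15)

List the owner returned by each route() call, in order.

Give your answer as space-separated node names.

Answer: NB NB NC

Derivation:
Op 1: add NA@67 -> ring=[67:NA]
Op 2: add NB@3 -> ring=[3:NB,67:NA]
Op 3: remove NA -> ring=[3:NB]
Op 4: route key 72: none >= 72, wrap to smallest pos 3 -> NB
Op 5: route key 99: none >= 99, wrap to smallest pos 3 -> NB
Op 6: add NC@93 -> ring=[3:NB,93:NC]
Op 7: remove NB -> ring=[93:NC]
Op 8: route key 15: smallest pos >= 15 is 93 -> NC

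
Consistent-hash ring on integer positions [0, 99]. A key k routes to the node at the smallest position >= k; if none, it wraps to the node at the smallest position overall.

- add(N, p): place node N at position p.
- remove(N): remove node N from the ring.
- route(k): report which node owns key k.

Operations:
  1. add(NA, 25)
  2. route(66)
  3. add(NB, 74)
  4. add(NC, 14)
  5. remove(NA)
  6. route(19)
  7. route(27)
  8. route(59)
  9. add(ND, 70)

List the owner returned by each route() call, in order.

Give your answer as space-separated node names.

Answer: NA NB NB NB

Derivation:
Op 1: add NA@25 -> ring=[25:NA]
Op 2: route key 66: none >= 66, wrap to smallest pos 25 -> NA
Op 3: add NB@74 -> ring=[25:NA,74:NB]
Op 4: add NC@14 -> ring=[14:NC,25:NA,74:NB]
Op 5: remove NA -> ring=[14:NC,74:NB]
Op 6: route key 19: smallest pos >= 19 is 74 -> NB
Op 7: route key 27: smallest pos >= 27 is 74 -> NB
Op 8: route key 59: smallest pos >= 59 is 74 -> NB
Op 9: add ND@70 -> ring=[14:NC,70:ND,74:NB]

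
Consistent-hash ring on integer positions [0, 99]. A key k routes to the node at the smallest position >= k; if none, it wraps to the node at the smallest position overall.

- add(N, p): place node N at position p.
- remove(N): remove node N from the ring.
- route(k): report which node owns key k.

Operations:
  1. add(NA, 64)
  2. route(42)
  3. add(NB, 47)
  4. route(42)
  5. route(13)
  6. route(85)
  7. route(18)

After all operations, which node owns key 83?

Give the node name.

Answer: NB

Derivation:
Op 1: add NA@64 -> ring=[64:NA]
Op 2: route key 42: smallest pos >= 42 is 64 -> NA
Op 3: add NB@47 -> ring=[47:NB,64:NA]
Op 4: route key 42: smallest pos >= 42 is 47 -> NB
Op 5: route key 13: smallest pos >= 13 is 47 -> NB
Op 6: route key 85: none >= 85, wrap to smallest pos 47 -> NB
Op 7: route key 18: smallest pos >= 18 is 47 -> NB
Final route key 83: none >= 83, wrap to smallest pos 47 -> NB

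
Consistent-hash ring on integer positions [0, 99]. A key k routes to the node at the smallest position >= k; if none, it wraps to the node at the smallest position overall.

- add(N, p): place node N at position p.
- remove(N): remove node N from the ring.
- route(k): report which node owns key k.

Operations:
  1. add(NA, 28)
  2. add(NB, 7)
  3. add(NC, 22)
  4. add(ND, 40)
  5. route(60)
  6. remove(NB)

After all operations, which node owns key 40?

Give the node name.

Answer: ND

Derivation:
Op 1: add NA@28 -> ring=[28:NA]
Op 2: add NB@7 -> ring=[7:NB,28:NA]
Op 3: add NC@22 -> ring=[7:NB,22:NC,28:NA]
Op 4: add ND@40 -> ring=[7:NB,22:NC,28:NA,40:ND]
Op 5: route key 60: none >= 60, wrap to smallest pos 7 -> NB
Op 6: remove NB -> ring=[22:NC,28:NA,40:ND]
Final route key 40: smallest pos >= 40 is 40 -> ND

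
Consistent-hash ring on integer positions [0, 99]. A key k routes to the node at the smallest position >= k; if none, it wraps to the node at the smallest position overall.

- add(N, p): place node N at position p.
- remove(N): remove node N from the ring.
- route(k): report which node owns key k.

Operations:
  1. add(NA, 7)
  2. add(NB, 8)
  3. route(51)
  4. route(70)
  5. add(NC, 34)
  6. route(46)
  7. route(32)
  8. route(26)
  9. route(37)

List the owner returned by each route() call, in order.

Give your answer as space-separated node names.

Op 1: add NA@7 -> ring=[7:NA]
Op 2: add NB@8 -> ring=[7:NA,8:NB]
Op 3: route key 51: none >= 51, wrap to smallest pos 7 -> NA
Op 4: route key 70: none >= 70, wrap to smallest pos 7 -> NA
Op 5: add NC@34 -> ring=[7:NA,8:NB,34:NC]
Op 6: route key 46: none >= 46, wrap to smallest pos 7 -> NA
Op 7: route key 32: smallest pos >= 32 is 34 -> NC
Op 8: route key 26: smallest pos >= 26 is 34 -> NC
Op 9: route key 37: none >= 37, wrap to smallest pos 7 -> NA

Answer: NA NA NA NC NC NA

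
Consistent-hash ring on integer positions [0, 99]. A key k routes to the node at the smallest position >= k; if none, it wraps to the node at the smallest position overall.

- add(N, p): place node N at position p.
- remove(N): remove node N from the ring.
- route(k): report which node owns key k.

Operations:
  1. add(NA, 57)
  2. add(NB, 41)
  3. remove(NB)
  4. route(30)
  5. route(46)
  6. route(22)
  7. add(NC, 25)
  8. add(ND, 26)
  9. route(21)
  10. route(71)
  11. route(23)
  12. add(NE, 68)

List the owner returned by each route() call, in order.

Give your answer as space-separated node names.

Answer: NA NA NA NC NC NC

Derivation:
Op 1: add NA@57 -> ring=[57:NA]
Op 2: add NB@41 -> ring=[41:NB,57:NA]
Op 3: remove NB -> ring=[57:NA]
Op 4: route key 30: smallest pos >= 30 is 57 -> NA
Op 5: route key 46: smallest pos >= 46 is 57 -> NA
Op 6: route key 22: smallest pos >= 22 is 57 -> NA
Op 7: add NC@25 -> ring=[25:NC,57:NA]
Op 8: add ND@26 -> ring=[25:NC,26:ND,57:NA]
Op 9: route key 21: smallest pos >= 21 is 25 -> NC
Op 10: route key 71: none >= 71, wrap to smallest pos 25 -> NC
Op 11: route key 23: smallest pos >= 23 is 25 -> NC
Op 12: add NE@68 -> ring=[25:NC,26:ND,57:NA,68:NE]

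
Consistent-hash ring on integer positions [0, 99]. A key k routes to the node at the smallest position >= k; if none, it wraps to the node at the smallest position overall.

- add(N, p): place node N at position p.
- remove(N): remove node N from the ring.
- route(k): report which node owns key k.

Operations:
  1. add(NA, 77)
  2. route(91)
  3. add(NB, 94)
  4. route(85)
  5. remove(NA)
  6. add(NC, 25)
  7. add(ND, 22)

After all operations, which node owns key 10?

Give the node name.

Answer: ND

Derivation:
Op 1: add NA@77 -> ring=[77:NA]
Op 2: route key 91: none >= 91, wrap to smallest pos 77 -> NA
Op 3: add NB@94 -> ring=[77:NA,94:NB]
Op 4: route key 85: smallest pos >= 85 is 94 -> NB
Op 5: remove NA -> ring=[94:NB]
Op 6: add NC@25 -> ring=[25:NC,94:NB]
Op 7: add ND@22 -> ring=[22:ND,25:NC,94:NB]
Final route key 10: smallest pos >= 10 is 22 -> ND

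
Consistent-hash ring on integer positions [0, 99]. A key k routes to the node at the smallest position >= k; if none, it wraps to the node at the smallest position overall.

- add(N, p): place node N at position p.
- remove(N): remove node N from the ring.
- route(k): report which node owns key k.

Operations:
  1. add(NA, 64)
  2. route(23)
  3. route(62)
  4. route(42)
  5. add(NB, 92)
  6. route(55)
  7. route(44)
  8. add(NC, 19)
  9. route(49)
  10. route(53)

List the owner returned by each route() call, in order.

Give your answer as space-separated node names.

Op 1: add NA@64 -> ring=[64:NA]
Op 2: route key 23: smallest pos >= 23 is 64 -> NA
Op 3: route key 62: smallest pos >= 62 is 64 -> NA
Op 4: route key 42: smallest pos >= 42 is 64 -> NA
Op 5: add NB@92 -> ring=[64:NA,92:NB]
Op 6: route key 55: smallest pos >= 55 is 64 -> NA
Op 7: route key 44: smallest pos >= 44 is 64 -> NA
Op 8: add NC@19 -> ring=[19:NC,64:NA,92:NB]
Op 9: route key 49: smallest pos >= 49 is 64 -> NA
Op 10: route key 53: smallest pos >= 53 is 64 -> NA

Answer: NA NA NA NA NA NA NA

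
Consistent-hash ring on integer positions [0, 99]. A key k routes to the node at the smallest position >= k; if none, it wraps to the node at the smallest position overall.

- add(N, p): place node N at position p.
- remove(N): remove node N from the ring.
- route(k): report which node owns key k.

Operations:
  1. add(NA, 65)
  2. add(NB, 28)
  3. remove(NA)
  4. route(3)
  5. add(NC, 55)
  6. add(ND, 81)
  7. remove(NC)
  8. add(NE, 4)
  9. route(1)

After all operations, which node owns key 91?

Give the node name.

Op 1: add NA@65 -> ring=[65:NA]
Op 2: add NB@28 -> ring=[28:NB,65:NA]
Op 3: remove NA -> ring=[28:NB]
Op 4: route key 3: smallest pos >= 3 is 28 -> NB
Op 5: add NC@55 -> ring=[28:NB,55:NC]
Op 6: add ND@81 -> ring=[28:NB,55:NC,81:ND]
Op 7: remove NC -> ring=[28:NB,81:ND]
Op 8: add NE@4 -> ring=[4:NE,28:NB,81:ND]
Op 9: route key 1: smallest pos >= 1 is 4 -> NE
Final route key 91: none >= 91, wrap to smallest pos 4 -> NE

Answer: NE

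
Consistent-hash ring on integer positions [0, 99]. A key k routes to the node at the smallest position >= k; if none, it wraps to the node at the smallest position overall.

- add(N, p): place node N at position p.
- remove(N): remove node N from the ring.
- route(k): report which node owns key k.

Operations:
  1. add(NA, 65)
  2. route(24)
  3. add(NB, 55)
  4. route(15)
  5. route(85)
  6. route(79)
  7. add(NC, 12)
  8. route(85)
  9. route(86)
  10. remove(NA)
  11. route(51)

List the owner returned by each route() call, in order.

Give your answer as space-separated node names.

Answer: NA NB NB NB NC NC NB

Derivation:
Op 1: add NA@65 -> ring=[65:NA]
Op 2: route key 24: smallest pos >= 24 is 65 -> NA
Op 3: add NB@55 -> ring=[55:NB,65:NA]
Op 4: route key 15: smallest pos >= 15 is 55 -> NB
Op 5: route key 85: none >= 85, wrap to smallest pos 55 -> NB
Op 6: route key 79: none >= 79, wrap to smallest pos 55 -> NB
Op 7: add NC@12 -> ring=[12:NC,55:NB,65:NA]
Op 8: route key 85: none >= 85, wrap to smallest pos 12 -> NC
Op 9: route key 86: none >= 86, wrap to smallest pos 12 -> NC
Op 10: remove NA -> ring=[12:NC,55:NB]
Op 11: route key 51: smallest pos >= 51 is 55 -> NB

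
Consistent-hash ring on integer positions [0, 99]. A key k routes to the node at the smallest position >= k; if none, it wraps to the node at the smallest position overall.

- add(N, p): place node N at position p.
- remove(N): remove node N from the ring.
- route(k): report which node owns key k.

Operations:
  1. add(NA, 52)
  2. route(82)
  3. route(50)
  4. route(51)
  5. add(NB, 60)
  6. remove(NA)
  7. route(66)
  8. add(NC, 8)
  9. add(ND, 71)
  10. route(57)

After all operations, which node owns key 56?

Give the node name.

Answer: NB

Derivation:
Op 1: add NA@52 -> ring=[52:NA]
Op 2: route key 82: none >= 82, wrap to smallest pos 52 -> NA
Op 3: route key 50: smallest pos >= 50 is 52 -> NA
Op 4: route key 51: smallest pos >= 51 is 52 -> NA
Op 5: add NB@60 -> ring=[52:NA,60:NB]
Op 6: remove NA -> ring=[60:NB]
Op 7: route key 66: none >= 66, wrap to smallest pos 60 -> NB
Op 8: add NC@8 -> ring=[8:NC,60:NB]
Op 9: add ND@71 -> ring=[8:NC,60:NB,71:ND]
Op 10: route key 57: smallest pos >= 57 is 60 -> NB
Final route key 56: smallest pos >= 56 is 60 -> NB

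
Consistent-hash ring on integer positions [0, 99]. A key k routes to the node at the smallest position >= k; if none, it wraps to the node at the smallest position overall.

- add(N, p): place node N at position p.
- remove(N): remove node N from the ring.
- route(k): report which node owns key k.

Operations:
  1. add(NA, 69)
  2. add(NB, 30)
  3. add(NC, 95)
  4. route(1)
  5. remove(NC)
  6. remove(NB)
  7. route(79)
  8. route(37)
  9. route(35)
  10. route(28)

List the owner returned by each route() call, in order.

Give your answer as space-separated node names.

Answer: NB NA NA NA NA

Derivation:
Op 1: add NA@69 -> ring=[69:NA]
Op 2: add NB@30 -> ring=[30:NB,69:NA]
Op 3: add NC@95 -> ring=[30:NB,69:NA,95:NC]
Op 4: route key 1: smallest pos >= 1 is 30 -> NB
Op 5: remove NC -> ring=[30:NB,69:NA]
Op 6: remove NB -> ring=[69:NA]
Op 7: route key 79: none >= 79, wrap to smallest pos 69 -> NA
Op 8: route key 37: smallest pos >= 37 is 69 -> NA
Op 9: route key 35: smallest pos >= 35 is 69 -> NA
Op 10: route key 28: smallest pos >= 28 is 69 -> NA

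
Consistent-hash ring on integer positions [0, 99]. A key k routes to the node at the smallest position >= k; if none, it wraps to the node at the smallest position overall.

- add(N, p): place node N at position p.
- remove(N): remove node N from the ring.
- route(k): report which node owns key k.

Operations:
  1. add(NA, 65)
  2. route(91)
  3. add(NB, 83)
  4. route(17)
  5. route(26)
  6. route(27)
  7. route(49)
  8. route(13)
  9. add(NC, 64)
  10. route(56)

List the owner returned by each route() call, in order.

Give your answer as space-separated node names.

Answer: NA NA NA NA NA NA NC

Derivation:
Op 1: add NA@65 -> ring=[65:NA]
Op 2: route key 91: none >= 91, wrap to smallest pos 65 -> NA
Op 3: add NB@83 -> ring=[65:NA,83:NB]
Op 4: route key 17: smallest pos >= 17 is 65 -> NA
Op 5: route key 26: smallest pos >= 26 is 65 -> NA
Op 6: route key 27: smallest pos >= 27 is 65 -> NA
Op 7: route key 49: smallest pos >= 49 is 65 -> NA
Op 8: route key 13: smallest pos >= 13 is 65 -> NA
Op 9: add NC@64 -> ring=[64:NC,65:NA,83:NB]
Op 10: route key 56: smallest pos >= 56 is 64 -> NC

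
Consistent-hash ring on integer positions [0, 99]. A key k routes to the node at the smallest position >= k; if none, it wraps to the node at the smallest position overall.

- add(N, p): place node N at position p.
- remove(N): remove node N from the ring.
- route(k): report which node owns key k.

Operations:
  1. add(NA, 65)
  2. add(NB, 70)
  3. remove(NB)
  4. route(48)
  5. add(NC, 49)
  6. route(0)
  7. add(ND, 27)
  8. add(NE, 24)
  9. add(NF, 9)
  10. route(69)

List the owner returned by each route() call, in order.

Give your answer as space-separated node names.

Op 1: add NA@65 -> ring=[65:NA]
Op 2: add NB@70 -> ring=[65:NA,70:NB]
Op 3: remove NB -> ring=[65:NA]
Op 4: route key 48: smallest pos >= 48 is 65 -> NA
Op 5: add NC@49 -> ring=[49:NC,65:NA]
Op 6: route key 0: smallest pos >= 0 is 49 -> NC
Op 7: add ND@27 -> ring=[27:ND,49:NC,65:NA]
Op 8: add NE@24 -> ring=[24:NE,27:ND,49:NC,65:NA]
Op 9: add NF@9 -> ring=[9:NF,24:NE,27:ND,49:NC,65:NA]
Op 10: route key 69: none >= 69, wrap to smallest pos 9 -> NF

Answer: NA NC NF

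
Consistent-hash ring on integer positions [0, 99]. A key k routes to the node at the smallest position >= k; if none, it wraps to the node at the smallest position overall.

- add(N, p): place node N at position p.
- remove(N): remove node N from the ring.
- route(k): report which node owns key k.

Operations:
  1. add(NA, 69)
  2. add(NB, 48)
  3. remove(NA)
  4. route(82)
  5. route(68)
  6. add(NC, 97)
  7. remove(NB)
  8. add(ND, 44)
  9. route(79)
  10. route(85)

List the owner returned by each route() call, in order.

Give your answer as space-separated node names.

Answer: NB NB NC NC

Derivation:
Op 1: add NA@69 -> ring=[69:NA]
Op 2: add NB@48 -> ring=[48:NB,69:NA]
Op 3: remove NA -> ring=[48:NB]
Op 4: route key 82: none >= 82, wrap to smallest pos 48 -> NB
Op 5: route key 68: none >= 68, wrap to smallest pos 48 -> NB
Op 6: add NC@97 -> ring=[48:NB,97:NC]
Op 7: remove NB -> ring=[97:NC]
Op 8: add ND@44 -> ring=[44:ND,97:NC]
Op 9: route key 79: smallest pos >= 79 is 97 -> NC
Op 10: route key 85: smallest pos >= 85 is 97 -> NC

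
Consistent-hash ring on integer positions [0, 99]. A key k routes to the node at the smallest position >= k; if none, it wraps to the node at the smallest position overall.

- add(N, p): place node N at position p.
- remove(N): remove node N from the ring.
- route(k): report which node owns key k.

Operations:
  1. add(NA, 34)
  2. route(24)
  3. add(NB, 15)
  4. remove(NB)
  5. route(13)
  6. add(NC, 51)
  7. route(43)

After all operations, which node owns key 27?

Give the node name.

Answer: NA

Derivation:
Op 1: add NA@34 -> ring=[34:NA]
Op 2: route key 24: smallest pos >= 24 is 34 -> NA
Op 3: add NB@15 -> ring=[15:NB,34:NA]
Op 4: remove NB -> ring=[34:NA]
Op 5: route key 13: smallest pos >= 13 is 34 -> NA
Op 6: add NC@51 -> ring=[34:NA,51:NC]
Op 7: route key 43: smallest pos >= 43 is 51 -> NC
Final route key 27: smallest pos >= 27 is 34 -> NA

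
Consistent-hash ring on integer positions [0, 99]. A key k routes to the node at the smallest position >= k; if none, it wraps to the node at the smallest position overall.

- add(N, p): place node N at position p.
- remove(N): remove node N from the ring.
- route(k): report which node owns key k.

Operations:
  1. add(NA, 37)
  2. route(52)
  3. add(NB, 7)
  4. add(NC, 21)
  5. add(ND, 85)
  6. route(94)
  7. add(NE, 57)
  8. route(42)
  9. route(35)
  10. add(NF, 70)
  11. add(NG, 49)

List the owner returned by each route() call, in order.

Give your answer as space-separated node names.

Answer: NA NB NE NA

Derivation:
Op 1: add NA@37 -> ring=[37:NA]
Op 2: route key 52: none >= 52, wrap to smallest pos 37 -> NA
Op 3: add NB@7 -> ring=[7:NB,37:NA]
Op 4: add NC@21 -> ring=[7:NB,21:NC,37:NA]
Op 5: add ND@85 -> ring=[7:NB,21:NC,37:NA,85:ND]
Op 6: route key 94: none >= 94, wrap to smallest pos 7 -> NB
Op 7: add NE@57 -> ring=[7:NB,21:NC,37:NA,57:NE,85:ND]
Op 8: route key 42: smallest pos >= 42 is 57 -> NE
Op 9: route key 35: smallest pos >= 35 is 37 -> NA
Op 10: add NF@70 -> ring=[7:NB,21:NC,37:NA,57:NE,70:NF,85:ND]
Op 11: add NG@49 -> ring=[7:NB,21:NC,37:NA,49:NG,57:NE,70:NF,85:ND]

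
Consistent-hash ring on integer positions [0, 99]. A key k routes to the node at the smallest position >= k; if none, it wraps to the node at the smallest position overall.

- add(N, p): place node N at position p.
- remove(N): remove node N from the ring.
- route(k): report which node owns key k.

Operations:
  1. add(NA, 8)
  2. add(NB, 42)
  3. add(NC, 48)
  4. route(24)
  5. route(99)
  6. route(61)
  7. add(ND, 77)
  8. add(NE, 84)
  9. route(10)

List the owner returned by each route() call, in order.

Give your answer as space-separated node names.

Op 1: add NA@8 -> ring=[8:NA]
Op 2: add NB@42 -> ring=[8:NA,42:NB]
Op 3: add NC@48 -> ring=[8:NA,42:NB,48:NC]
Op 4: route key 24: smallest pos >= 24 is 42 -> NB
Op 5: route key 99: none >= 99, wrap to smallest pos 8 -> NA
Op 6: route key 61: none >= 61, wrap to smallest pos 8 -> NA
Op 7: add ND@77 -> ring=[8:NA,42:NB,48:NC,77:ND]
Op 8: add NE@84 -> ring=[8:NA,42:NB,48:NC,77:ND,84:NE]
Op 9: route key 10: smallest pos >= 10 is 42 -> NB

Answer: NB NA NA NB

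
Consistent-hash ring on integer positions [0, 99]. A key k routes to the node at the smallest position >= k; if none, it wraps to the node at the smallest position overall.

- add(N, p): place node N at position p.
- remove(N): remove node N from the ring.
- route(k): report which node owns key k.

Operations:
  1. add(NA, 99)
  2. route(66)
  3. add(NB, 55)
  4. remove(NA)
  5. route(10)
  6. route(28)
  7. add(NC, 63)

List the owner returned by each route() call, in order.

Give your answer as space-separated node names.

Op 1: add NA@99 -> ring=[99:NA]
Op 2: route key 66: smallest pos >= 66 is 99 -> NA
Op 3: add NB@55 -> ring=[55:NB,99:NA]
Op 4: remove NA -> ring=[55:NB]
Op 5: route key 10: smallest pos >= 10 is 55 -> NB
Op 6: route key 28: smallest pos >= 28 is 55 -> NB
Op 7: add NC@63 -> ring=[55:NB,63:NC]

Answer: NA NB NB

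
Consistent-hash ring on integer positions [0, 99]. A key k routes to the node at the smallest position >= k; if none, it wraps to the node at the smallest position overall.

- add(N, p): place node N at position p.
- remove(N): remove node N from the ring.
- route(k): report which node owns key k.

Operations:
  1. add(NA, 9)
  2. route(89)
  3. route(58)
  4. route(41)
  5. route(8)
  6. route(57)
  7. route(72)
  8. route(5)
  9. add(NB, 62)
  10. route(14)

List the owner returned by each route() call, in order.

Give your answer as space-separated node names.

Op 1: add NA@9 -> ring=[9:NA]
Op 2: route key 89: none >= 89, wrap to smallest pos 9 -> NA
Op 3: route key 58: none >= 58, wrap to smallest pos 9 -> NA
Op 4: route key 41: none >= 41, wrap to smallest pos 9 -> NA
Op 5: route key 8: smallest pos >= 8 is 9 -> NA
Op 6: route key 57: none >= 57, wrap to smallest pos 9 -> NA
Op 7: route key 72: none >= 72, wrap to smallest pos 9 -> NA
Op 8: route key 5: smallest pos >= 5 is 9 -> NA
Op 9: add NB@62 -> ring=[9:NA,62:NB]
Op 10: route key 14: smallest pos >= 14 is 62 -> NB

Answer: NA NA NA NA NA NA NA NB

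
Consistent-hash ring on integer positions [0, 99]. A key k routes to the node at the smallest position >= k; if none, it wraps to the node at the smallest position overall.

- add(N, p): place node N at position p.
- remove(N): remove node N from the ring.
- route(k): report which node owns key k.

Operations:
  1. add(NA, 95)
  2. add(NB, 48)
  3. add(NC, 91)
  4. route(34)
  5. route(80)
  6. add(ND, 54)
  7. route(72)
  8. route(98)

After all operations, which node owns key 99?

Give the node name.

Answer: NB

Derivation:
Op 1: add NA@95 -> ring=[95:NA]
Op 2: add NB@48 -> ring=[48:NB,95:NA]
Op 3: add NC@91 -> ring=[48:NB,91:NC,95:NA]
Op 4: route key 34: smallest pos >= 34 is 48 -> NB
Op 5: route key 80: smallest pos >= 80 is 91 -> NC
Op 6: add ND@54 -> ring=[48:NB,54:ND,91:NC,95:NA]
Op 7: route key 72: smallest pos >= 72 is 91 -> NC
Op 8: route key 98: none >= 98, wrap to smallest pos 48 -> NB
Final route key 99: none >= 99, wrap to smallest pos 48 -> NB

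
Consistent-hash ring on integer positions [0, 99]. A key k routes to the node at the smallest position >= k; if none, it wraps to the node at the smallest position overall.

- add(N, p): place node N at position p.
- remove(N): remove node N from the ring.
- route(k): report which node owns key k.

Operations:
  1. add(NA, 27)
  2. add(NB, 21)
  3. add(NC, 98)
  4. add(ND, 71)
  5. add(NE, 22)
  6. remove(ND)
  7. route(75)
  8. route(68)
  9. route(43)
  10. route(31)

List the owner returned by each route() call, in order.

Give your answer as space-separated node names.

Op 1: add NA@27 -> ring=[27:NA]
Op 2: add NB@21 -> ring=[21:NB,27:NA]
Op 3: add NC@98 -> ring=[21:NB,27:NA,98:NC]
Op 4: add ND@71 -> ring=[21:NB,27:NA,71:ND,98:NC]
Op 5: add NE@22 -> ring=[21:NB,22:NE,27:NA,71:ND,98:NC]
Op 6: remove ND -> ring=[21:NB,22:NE,27:NA,98:NC]
Op 7: route key 75: smallest pos >= 75 is 98 -> NC
Op 8: route key 68: smallest pos >= 68 is 98 -> NC
Op 9: route key 43: smallest pos >= 43 is 98 -> NC
Op 10: route key 31: smallest pos >= 31 is 98 -> NC

Answer: NC NC NC NC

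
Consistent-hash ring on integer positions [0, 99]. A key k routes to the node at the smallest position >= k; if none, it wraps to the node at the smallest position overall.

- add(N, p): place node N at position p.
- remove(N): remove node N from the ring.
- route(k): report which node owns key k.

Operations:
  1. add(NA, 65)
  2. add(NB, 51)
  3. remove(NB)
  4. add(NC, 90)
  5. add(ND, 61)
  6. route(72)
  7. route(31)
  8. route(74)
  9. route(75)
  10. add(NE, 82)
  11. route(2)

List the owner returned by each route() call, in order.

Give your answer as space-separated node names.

Answer: NC ND NC NC ND

Derivation:
Op 1: add NA@65 -> ring=[65:NA]
Op 2: add NB@51 -> ring=[51:NB,65:NA]
Op 3: remove NB -> ring=[65:NA]
Op 4: add NC@90 -> ring=[65:NA,90:NC]
Op 5: add ND@61 -> ring=[61:ND,65:NA,90:NC]
Op 6: route key 72: smallest pos >= 72 is 90 -> NC
Op 7: route key 31: smallest pos >= 31 is 61 -> ND
Op 8: route key 74: smallest pos >= 74 is 90 -> NC
Op 9: route key 75: smallest pos >= 75 is 90 -> NC
Op 10: add NE@82 -> ring=[61:ND,65:NA,82:NE,90:NC]
Op 11: route key 2: smallest pos >= 2 is 61 -> ND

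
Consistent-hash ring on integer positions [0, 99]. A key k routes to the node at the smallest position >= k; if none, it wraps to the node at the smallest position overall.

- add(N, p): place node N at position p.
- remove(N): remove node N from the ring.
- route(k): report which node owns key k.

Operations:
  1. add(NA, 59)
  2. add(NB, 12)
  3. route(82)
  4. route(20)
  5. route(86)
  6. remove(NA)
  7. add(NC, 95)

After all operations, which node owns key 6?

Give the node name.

Op 1: add NA@59 -> ring=[59:NA]
Op 2: add NB@12 -> ring=[12:NB,59:NA]
Op 3: route key 82: none >= 82, wrap to smallest pos 12 -> NB
Op 4: route key 20: smallest pos >= 20 is 59 -> NA
Op 5: route key 86: none >= 86, wrap to smallest pos 12 -> NB
Op 6: remove NA -> ring=[12:NB]
Op 7: add NC@95 -> ring=[12:NB,95:NC]
Final route key 6: smallest pos >= 6 is 12 -> NB

Answer: NB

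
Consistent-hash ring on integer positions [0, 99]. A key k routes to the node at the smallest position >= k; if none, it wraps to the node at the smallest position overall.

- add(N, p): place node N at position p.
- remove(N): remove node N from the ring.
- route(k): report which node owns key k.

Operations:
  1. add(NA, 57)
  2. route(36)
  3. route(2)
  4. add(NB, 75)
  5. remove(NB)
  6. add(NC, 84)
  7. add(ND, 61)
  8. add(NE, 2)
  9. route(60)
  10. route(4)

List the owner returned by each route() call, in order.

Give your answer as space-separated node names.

Answer: NA NA ND NA

Derivation:
Op 1: add NA@57 -> ring=[57:NA]
Op 2: route key 36: smallest pos >= 36 is 57 -> NA
Op 3: route key 2: smallest pos >= 2 is 57 -> NA
Op 4: add NB@75 -> ring=[57:NA,75:NB]
Op 5: remove NB -> ring=[57:NA]
Op 6: add NC@84 -> ring=[57:NA,84:NC]
Op 7: add ND@61 -> ring=[57:NA,61:ND,84:NC]
Op 8: add NE@2 -> ring=[2:NE,57:NA,61:ND,84:NC]
Op 9: route key 60: smallest pos >= 60 is 61 -> ND
Op 10: route key 4: smallest pos >= 4 is 57 -> NA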